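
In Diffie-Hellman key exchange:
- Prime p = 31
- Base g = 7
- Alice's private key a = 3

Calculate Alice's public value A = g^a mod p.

Step 1: A = g^a mod p = 7^3 mod 31.
  7^1 mod 31 = 7
  7^2 mod 31 = (7 * 7) mod 31 = 18
  7^3 mod 31 = (18 * 7) mod 31 = 2
Result: A = 2.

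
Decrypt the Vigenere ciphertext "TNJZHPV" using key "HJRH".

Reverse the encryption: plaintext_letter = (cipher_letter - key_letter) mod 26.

Step 1: Extend key: HJRHHJR
Step 2: Decrypt each letter (c - k) mod 26:
  T(19) - H(7) = (19-7) mod 26 = 12 = M
  N(13) - J(9) = (13-9) mod 26 = 4 = E
  J(9) - R(17) = (9-17) mod 26 = 18 = S
  Z(25) - H(7) = (25-7) mod 26 = 18 = S
  H(7) - H(7) = (7-7) mod 26 = 0 = A
  P(15) - J(9) = (15-9) mod 26 = 6 = G
  V(21) - R(17) = (21-17) mod 26 = 4 = E
Plaintext: MESSAGE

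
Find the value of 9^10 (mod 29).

Step 1: Compute 9^10 mod 29 step by step, reducing modulo 29 at each step.
  9^1 mod 29 = 9
  9^2 mod 29 = (9 * 9) mod 29 = 23
  9^3 mod 29 = (23 * 9) mod 29 = 4
  9^4 mod 29 = (4 * 9) mod 29 = 7
  9^5 mod 29 = (7 * 9) mod 29 = 5
  9^6 mod 29 = (5 * 9) mod 29 = 16
  9^7 mod 29 = (16 * 9) mod 29 = 28
  9^8 mod 29 = (28 * 9) mod 29 = 20
  9^9 mod 29 = (20 * 9) mod 29 = 6
  9^10 mod 29 = (6 * 9) mod 29 = 25
Step 2: Result = 25.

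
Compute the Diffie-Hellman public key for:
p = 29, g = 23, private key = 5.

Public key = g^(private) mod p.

Step 1: A = g^a mod p = 23^5 mod 29.
  23^1 mod 29 = 23
  23^2 mod 29 = (23 * 23) mod 29 = 7
  23^3 mod 29 = (7 * 23) mod 29 = 16
  23^4 mod 29 = (16 * 23) mod 29 = 20
  23^5 mod 29 = (20 * 23) mod 29 = 25
Result: A = 25.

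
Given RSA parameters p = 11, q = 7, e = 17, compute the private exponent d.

Step 1: n = 11 * 7 = 77.
Step 2: phi(n) = 10 * 6 = 60.
Step 3: Find d such that 17 * d = 1 (mod 60).
Step 4: d = 17^(-1) mod 60 = 53.
Verification: 17 * 53 = 901 = 15 * 60 + 1.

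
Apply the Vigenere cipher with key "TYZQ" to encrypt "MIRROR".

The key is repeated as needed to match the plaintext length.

Step 1: Repeat key to match plaintext length:
  Plaintext: MIRROR
  Key:       TYZQTY
Step 2: Encrypt each letter:
  M(12) + T(19) = (12+19) mod 26 = 5 = F
  I(8) + Y(24) = (8+24) mod 26 = 6 = G
  R(17) + Z(25) = (17+25) mod 26 = 16 = Q
  R(17) + Q(16) = (17+16) mod 26 = 7 = H
  O(14) + T(19) = (14+19) mod 26 = 7 = H
  R(17) + Y(24) = (17+24) mod 26 = 15 = P
Ciphertext: FGQHHP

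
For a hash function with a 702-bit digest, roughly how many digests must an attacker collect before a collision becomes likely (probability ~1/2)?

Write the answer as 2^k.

Step 1: The birthday paradox gives collision probability ~50% after sqrt(2^n) = 2^(n/2) hashes.
Step 2: For 702-bit output: 2^(702/2) = 2^351.
Step 3: Approximately 2^351 hash computations needed.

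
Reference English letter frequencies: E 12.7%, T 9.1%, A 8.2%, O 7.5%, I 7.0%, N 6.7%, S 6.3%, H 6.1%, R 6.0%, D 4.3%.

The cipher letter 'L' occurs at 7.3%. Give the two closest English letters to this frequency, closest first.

Step 1: Observed frequency of 'L' is 7.3%.
Step 2: Compute distances to each reference frequency and sort:
  O (7.5%): difference = 0.2% <-- BEST
  I (7.0%): difference = 0.3% <-- RUNNER-UP
  N (6.7%): difference = 0.6%
  A (8.2%): difference = 0.9%
  S (6.3%): difference = 1.0%
Step 3: Most likely is 'O' (7.5%, diff 0.2%); second most likely is 'I' (7.0%, diff 0.3%).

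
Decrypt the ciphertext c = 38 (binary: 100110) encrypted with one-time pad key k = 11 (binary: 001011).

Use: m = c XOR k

Step 1: XOR ciphertext with key:
  Ciphertext: 100110
  Key:        001011
  XOR:        101101
Step 2: Plaintext = 101101 = 45 in decimal.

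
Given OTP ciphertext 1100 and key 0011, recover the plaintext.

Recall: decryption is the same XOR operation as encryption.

Step 1: XOR ciphertext with key:
  Ciphertext: 1100
  Key:        0011
  XOR:        1111
Step 2: Plaintext = 1111 = 15 in decimal.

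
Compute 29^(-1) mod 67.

Step 1: We need x such that 29 * x = 1 (mod 67).
Step 2: Using the extended Euclidean algorithm or trial:
  29 * 37 = 1073 = 16 * 67 + 1.
Step 3: Since 1073 mod 67 = 1, the inverse is x = 37.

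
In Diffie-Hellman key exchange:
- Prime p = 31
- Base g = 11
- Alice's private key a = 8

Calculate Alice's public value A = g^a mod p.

Step 1: A = g^a mod p = 11^8 mod 31.
  11^1 mod 31 = 11
  11^2 mod 31 = (11 * 11) mod 31 = 28
  11^3 mod 31 = (28 * 11) mod 31 = 29
  11^4 mod 31 = (29 * 11) mod 31 = 9
  11^5 mod 31 = (9 * 11) mod 31 = 6
  11^6 mod 31 = (6 * 11) mod 31 = 4
  11^7 mod 31 = (4 * 11) mod 31 = 13
  11^8 mod 31 = (13 * 11) mod 31 = 19
Result: A = 19.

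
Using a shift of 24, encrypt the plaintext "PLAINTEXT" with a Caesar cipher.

Step 1: For each letter, shift forward by 24 positions (mod 26).
  P (position 15) -> position (15+24) mod 26 = 13 -> N
  L (position 11) -> position (11+24) mod 26 = 9 -> J
  A (position 0) -> position (0+24) mod 26 = 24 -> Y
  I (position 8) -> position (8+24) mod 26 = 6 -> G
  N (position 13) -> position (13+24) mod 26 = 11 -> L
  T (position 19) -> position (19+24) mod 26 = 17 -> R
  E (position 4) -> position (4+24) mod 26 = 2 -> C
  X (position 23) -> position (23+24) mod 26 = 21 -> V
  T (position 19) -> position (19+24) mod 26 = 17 -> R
Result: NJYGLRCVR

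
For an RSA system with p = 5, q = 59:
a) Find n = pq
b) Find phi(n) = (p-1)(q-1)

Step 1: n = p * q = 5 * 59 = 295.
Step 2: phi(n) = (p-1)(q-1) = 4 * 58 = 232.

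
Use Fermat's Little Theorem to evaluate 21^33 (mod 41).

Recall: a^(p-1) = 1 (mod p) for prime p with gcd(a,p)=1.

Step 1: Since 41 is prime, by Fermat's Little Theorem: 21^40 = 1 (mod 41).
Step 2: Reduce exponent: 33 mod 40 = 33.
Step 3: So 21^33 = 21^33 (mod 41).
Step 4: 21^33 mod 41 = 5.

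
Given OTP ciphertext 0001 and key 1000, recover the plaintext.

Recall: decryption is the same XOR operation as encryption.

Step 1: XOR ciphertext with key:
  Ciphertext: 0001
  Key:        1000
  XOR:        1001
Step 2: Plaintext = 1001 = 9 in decimal.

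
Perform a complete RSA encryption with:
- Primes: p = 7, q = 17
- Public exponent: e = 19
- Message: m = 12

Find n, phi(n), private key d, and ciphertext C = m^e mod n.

Step 1: n = 7 * 17 = 119.
Step 2: phi(n) = (7-1)(17-1) = 6 * 16 = 96.
Step 3: Find d = 19^(-1) mod 96 = 91.
  Verify: 19 * 91 = 1729 = 1 (mod 96).
Step 4: C = 12^19 mod 119 = 96.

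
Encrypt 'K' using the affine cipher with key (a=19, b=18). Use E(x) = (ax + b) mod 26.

Step 1: Convert 'K' to number: x = 10.
Step 2: E(10) = (19 * 10 + 18) mod 26 = 208 mod 26 = 0.
Step 3: Convert 0 back to letter: A.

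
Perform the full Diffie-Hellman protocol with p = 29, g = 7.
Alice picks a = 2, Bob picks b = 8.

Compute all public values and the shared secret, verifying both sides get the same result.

Step 1: A = g^a mod p = 7^2 mod 29 = 20.
Step 2: B = g^b mod p = 7^8 mod 29 = 7.
Step 3: Alice computes s = B^a mod p = 7^2 mod 29 = 20.
Step 4: Bob computes s = A^b mod p = 20^8 mod 29 = 20.
Both sides agree: shared secret = 20.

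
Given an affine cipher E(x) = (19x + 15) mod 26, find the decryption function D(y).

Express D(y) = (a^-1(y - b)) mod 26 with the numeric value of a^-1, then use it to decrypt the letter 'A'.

Step 1: Find a^-1, the modular inverse of 19 mod 26.
Step 2: We need 19 * a^-1 = 1 (mod 26).
Step 3: 19 * 11 = 209 = 8 * 26 + 1, so a^-1 = 11.
Step 4: D(y) = 11(y - 15) mod 26.
Step 5: Apply to 'A' (y = 0): D(0) = 11 * (0 - 15) mod 26 = 11 * -15 mod 26 = 17 -> 'R'.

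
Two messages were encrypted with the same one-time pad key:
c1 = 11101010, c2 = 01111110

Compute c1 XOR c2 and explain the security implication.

Step 1: c1 XOR c2 = (m1 XOR k) XOR (m2 XOR k).
Step 2: By XOR associativity/commutativity: = m1 XOR m2 XOR k XOR k = m1 XOR m2.
Step 3: 11101010 XOR 01111110 = 10010100 = 148.
Step 4: The key cancels out! An attacker learns m1 XOR m2 = 148, revealing the relationship between plaintexts.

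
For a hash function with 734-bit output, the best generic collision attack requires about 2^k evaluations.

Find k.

Step 1: The hash has a 734-bit output.
Step 2: Collision resistance means it should be infeasible to find any x != y with h(x) = h(y).
By the birthday bound, a generic collision search succeeds after about sqrt(2^734) = 2^(734/2) = 2^367 evaluations.
Step 3: Security level = 367 bits.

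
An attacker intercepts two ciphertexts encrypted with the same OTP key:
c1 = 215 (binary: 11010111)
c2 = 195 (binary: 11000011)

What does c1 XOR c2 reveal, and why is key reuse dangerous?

Step 1: c1 XOR c2 = (m1 XOR k) XOR (m2 XOR k).
Step 2: By XOR associativity/commutativity: = m1 XOR m2 XOR k XOR k = m1 XOR m2.
Step 3: 11010111 XOR 11000011 = 00010100 = 20.
Step 4: The key cancels out! An attacker learns m1 XOR m2 = 20, revealing the relationship between plaintexts.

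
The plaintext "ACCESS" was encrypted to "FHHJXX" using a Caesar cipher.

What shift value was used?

Step 1: Compare first letters: A (position 0) -> F (position 5).
Step 2: Shift = (5 - 0) mod 26 = 5.
The shift value is 5.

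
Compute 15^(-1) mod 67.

Step 1: We need x such that 15 * x = 1 (mod 67).
Step 2: Using the extended Euclidean algorithm or trial:
  15 * 9 = 135 = 2 * 67 + 1.
Step 3: Since 135 mod 67 = 1, the inverse is x = 9.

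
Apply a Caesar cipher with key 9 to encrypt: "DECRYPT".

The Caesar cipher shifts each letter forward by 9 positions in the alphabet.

Step 1: For each letter, shift forward by 9 positions (mod 26).
  D (position 3) -> position (3+9) mod 26 = 12 -> M
  E (position 4) -> position (4+9) mod 26 = 13 -> N
  C (position 2) -> position (2+9) mod 26 = 11 -> L
  R (position 17) -> position (17+9) mod 26 = 0 -> A
  Y (position 24) -> position (24+9) mod 26 = 7 -> H
  P (position 15) -> position (15+9) mod 26 = 24 -> Y
  T (position 19) -> position (19+9) mod 26 = 2 -> C
Result: MNLAHYC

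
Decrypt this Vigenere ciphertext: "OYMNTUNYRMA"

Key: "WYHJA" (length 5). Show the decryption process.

Step 1: Key 'WYHJA' has length 5. Extended key: WYHJAWYHJAW
Step 2: Decrypt each position:
  O(14) - W(22) = 18 = S
  Y(24) - Y(24) = 0 = A
  M(12) - H(7) = 5 = F
  N(13) - J(9) = 4 = E
  T(19) - A(0) = 19 = T
  U(20) - W(22) = 24 = Y
  N(13) - Y(24) = 15 = P
  Y(24) - H(7) = 17 = R
  R(17) - J(9) = 8 = I
  M(12) - A(0) = 12 = M
  A(0) - W(22) = 4 = E
Plaintext: SAFETYPRIME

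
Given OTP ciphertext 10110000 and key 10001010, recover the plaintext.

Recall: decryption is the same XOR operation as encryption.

Step 1: XOR ciphertext with key:
  Ciphertext: 10110000
  Key:        10001010
  XOR:        00111010
Step 2: Plaintext = 00111010 = 58 in decimal.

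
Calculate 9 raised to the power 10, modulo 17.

Step 1: Compute 9^10 mod 17 step by step, reducing modulo 17 at each step.
  9^1 mod 17 = 9
  9^2 mod 17 = (9 * 9) mod 17 = 13
  9^3 mod 17 = (13 * 9) mod 17 = 15
  9^4 mod 17 = (15 * 9) mod 17 = 16
  9^5 mod 17 = (16 * 9) mod 17 = 8
  9^6 mod 17 = (8 * 9) mod 17 = 4
  9^7 mod 17 = (4 * 9) mod 17 = 2
  9^8 mod 17 = (2 * 9) mod 17 = 1
  9^9 mod 17 = (1 * 9) mod 17 = 9
  9^10 mod 17 = (9 * 9) mod 17 = 13
Step 2: Result = 13.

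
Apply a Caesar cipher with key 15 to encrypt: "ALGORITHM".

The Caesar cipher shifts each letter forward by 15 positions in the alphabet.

Step 1: For each letter, shift forward by 15 positions (mod 26).
  A (position 0) -> position (0+15) mod 26 = 15 -> P
  L (position 11) -> position (11+15) mod 26 = 0 -> A
  G (position 6) -> position (6+15) mod 26 = 21 -> V
  O (position 14) -> position (14+15) mod 26 = 3 -> D
  R (position 17) -> position (17+15) mod 26 = 6 -> G
  I (position 8) -> position (8+15) mod 26 = 23 -> X
  T (position 19) -> position (19+15) mod 26 = 8 -> I
  H (position 7) -> position (7+15) mod 26 = 22 -> W
  M (position 12) -> position (12+15) mod 26 = 1 -> B
Result: PAVDGXIWB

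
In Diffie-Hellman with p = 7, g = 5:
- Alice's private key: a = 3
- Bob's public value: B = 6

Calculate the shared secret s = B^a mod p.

Step 1: s = B^a mod p = 6^3 mod 7.
  6^1 mod 7 = 6
  6^2 mod 7 = (6 * 6) mod 7 = 1
  6^3 mod 7 = (1 * 6) mod 7 = 6
Result: shared secret = 6.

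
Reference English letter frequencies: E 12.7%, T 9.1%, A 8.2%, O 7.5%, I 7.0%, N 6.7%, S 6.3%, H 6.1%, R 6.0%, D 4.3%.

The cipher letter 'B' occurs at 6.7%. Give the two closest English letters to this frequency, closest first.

Step 1: Observed frequency of 'B' is 6.7%.
Step 2: Compute distances to each reference frequency and sort:
  N (6.7%): difference = 0.0% <-- BEST
  I (7.0%): difference = 0.3% <-- RUNNER-UP
  S (6.3%): difference = 0.4%
  H (6.1%): difference = 0.6%
  R (6.0%): difference = 0.7%
Step 3: Most likely is 'N' (6.7%, diff 0.0%); second most likely is 'I' (7.0%, diff 0.3%).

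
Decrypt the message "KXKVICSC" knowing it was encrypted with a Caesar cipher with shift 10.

Step 1: Reverse the shift by subtracting 10 from each letter position.
  K (position 10) -> position (10-10) mod 26 = 0 -> A
  X (position 23) -> position (23-10) mod 26 = 13 -> N
  K (position 10) -> position (10-10) mod 26 = 0 -> A
  V (position 21) -> position (21-10) mod 26 = 11 -> L
  I (position 8) -> position (8-10) mod 26 = 24 -> Y
  C (position 2) -> position (2-10) mod 26 = 18 -> S
  S (position 18) -> position (18-10) mod 26 = 8 -> I
  C (position 2) -> position (2-10) mod 26 = 18 -> S
Decrypted message: ANALYSIS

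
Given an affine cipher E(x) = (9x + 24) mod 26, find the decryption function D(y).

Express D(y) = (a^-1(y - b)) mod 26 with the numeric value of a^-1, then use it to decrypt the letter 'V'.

Step 1: Find a^-1, the modular inverse of 9 mod 26.
Step 2: We need 9 * a^-1 = 1 (mod 26).
Step 3: 9 * 3 = 27 = 1 * 26 + 1, so a^-1 = 3.
Step 4: D(y) = 3(y - 24) mod 26.
Step 5: Apply to 'V' (y = 21): D(21) = 3 * (21 - 24) mod 26 = 3 * -3 mod 26 = 17 -> 'R'.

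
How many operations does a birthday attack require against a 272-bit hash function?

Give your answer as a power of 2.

Step 1: The birthday paradox gives collision probability ~50% after sqrt(2^n) = 2^(n/2) hashes.
Step 2: For 272-bit output: 2^(272/2) = 2^136.
Step 3: Approximately 2^136 hash computations needed.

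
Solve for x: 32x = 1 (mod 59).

Step 1: We need x such that 32 * x = 1 (mod 59).
Step 2: Using the extended Euclidean algorithm or trial:
  32 * 24 = 768 = 13 * 59 + 1.
Step 3: Since 768 mod 59 = 1, the inverse is x = 24.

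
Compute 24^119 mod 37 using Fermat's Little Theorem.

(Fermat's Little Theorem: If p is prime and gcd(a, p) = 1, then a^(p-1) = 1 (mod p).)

Step 1: Since 37 is prime, by Fermat's Little Theorem: 24^36 = 1 (mod 37).
Step 2: Reduce exponent: 119 mod 36 = 11.
Step 3: So 24^119 = 24^11 (mod 37).
Step 4: 24^11 mod 37 = 22.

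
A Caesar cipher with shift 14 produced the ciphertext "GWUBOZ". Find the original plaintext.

Step 1: Reverse the shift by subtracting 14 from each letter position.
  G (position 6) -> position (6-14) mod 26 = 18 -> S
  W (position 22) -> position (22-14) mod 26 = 8 -> I
  U (position 20) -> position (20-14) mod 26 = 6 -> G
  B (position 1) -> position (1-14) mod 26 = 13 -> N
  O (position 14) -> position (14-14) mod 26 = 0 -> A
  Z (position 25) -> position (25-14) mod 26 = 11 -> L
Decrypted message: SIGNAL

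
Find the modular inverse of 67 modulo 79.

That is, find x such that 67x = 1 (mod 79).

Step 1: We need x such that 67 * x = 1 (mod 79).
Step 2: Using the extended Euclidean algorithm or trial:
  67 * 46 = 3082 = 39 * 79 + 1.
Step 3: Since 3082 mod 79 = 1, the inverse is x = 46.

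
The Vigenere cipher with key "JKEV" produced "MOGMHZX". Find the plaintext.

Step 1: Extend key: JKEVJKE
Step 2: Decrypt each letter (c - k) mod 26:
  M(12) - J(9) = (12-9) mod 26 = 3 = D
  O(14) - K(10) = (14-10) mod 26 = 4 = E
  G(6) - E(4) = (6-4) mod 26 = 2 = C
  M(12) - V(21) = (12-21) mod 26 = 17 = R
  H(7) - J(9) = (7-9) mod 26 = 24 = Y
  Z(25) - K(10) = (25-10) mod 26 = 15 = P
  X(23) - E(4) = (23-4) mod 26 = 19 = T
Plaintext: DECRYPT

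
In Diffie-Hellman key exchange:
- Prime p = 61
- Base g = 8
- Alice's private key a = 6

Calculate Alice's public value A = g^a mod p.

Step 1: A = g^a mod p = 8^6 mod 61.
  8^1 mod 61 = 8
  8^2 mod 61 = (8 * 8) mod 61 = 3
  8^3 mod 61 = (3 * 8) mod 61 = 24
  8^4 mod 61 = (24 * 8) mod 61 = 9
  8^5 mod 61 = (9 * 8) mod 61 = 11
  8^6 mod 61 = (11 * 8) mod 61 = 27
Result: A = 27.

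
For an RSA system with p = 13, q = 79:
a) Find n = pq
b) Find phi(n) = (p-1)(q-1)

Step 1: n = p * q = 13 * 79 = 1027.
Step 2: phi(n) = (p-1)(q-1) = 12 * 78 = 936.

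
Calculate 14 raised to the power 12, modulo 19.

Step 1: Compute 14^12 mod 19 step by step, reducing modulo 19 at each step.
  14^1 mod 19 = 14
  14^2 mod 19 = (14 * 14) mod 19 = 6
  14^3 mod 19 = (6 * 14) mod 19 = 8
  14^4 mod 19 = (8 * 14) mod 19 = 17
  14^5 mod 19 = (17 * 14) mod 19 = 10
  14^6 mod 19 = (10 * 14) mod 19 = 7
  14^7 mod 19 = (7 * 14) mod 19 = 3
  14^8 mod 19 = (3 * 14) mod 19 = 4
  14^9 mod 19 = (4 * 14) mod 19 = 18
  14^10 mod 19 = (18 * 14) mod 19 = 5
  14^11 mod 19 = (5 * 14) mod 19 = 13
  14^12 mod 19 = (13 * 14) mod 19 = 11
Step 2: Result = 11.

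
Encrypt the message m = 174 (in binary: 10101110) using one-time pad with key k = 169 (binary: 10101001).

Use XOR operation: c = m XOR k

Step 1: Write out the XOR operation bit by bit:
  Message: 10101110
  Key:     10101001
  XOR:     00000111
Step 2: Convert to decimal: 00000111 = 7.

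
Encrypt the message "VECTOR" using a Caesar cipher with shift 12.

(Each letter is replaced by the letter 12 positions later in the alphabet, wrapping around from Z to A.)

Step 1: For each letter, shift forward by 12 positions (mod 26).
  V (position 21) -> position (21+12) mod 26 = 7 -> H
  E (position 4) -> position (4+12) mod 26 = 16 -> Q
  C (position 2) -> position (2+12) mod 26 = 14 -> O
  T (position 19) -> position (19+12) mod 26 = 5 -> F
  O (position 14) -> position (14+12) mod 26 = 0 -> A
  R (position 17) -> position (17+12) mod 26 = 3 -> D
Result: HQOFAD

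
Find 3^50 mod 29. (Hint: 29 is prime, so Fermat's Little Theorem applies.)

Step 1: Since 29 is prime, by Fermat's Little Theorem: 3^28 = 1 (mod 29).
Step 2: Reduce exponent: 50 mod 28 = 22.
Step 3: So 3^50 = 3^22 (mod 29).
Step 4: 3^22 mod 29 = 22.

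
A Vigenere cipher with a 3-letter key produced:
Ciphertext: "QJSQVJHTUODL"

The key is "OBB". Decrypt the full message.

Step 1: Key 'OBB' has length 3. Extended key: OBBOBBOBBOBB
Step 2: Decrypt each position:
  Q(16) - O(14) = 2 = C
  J(9) - B(1) = 8 = I
  S(18) - B(1) = 17 = R
  Q(16) - O(14) = 2 = C
  V(21) - B(1) = 20 = U
  J(9) - B(1) = 8 = I
  H(7) - O(14) = 19 = T
  T(19) - B(1) = 18 = S
  U(20) - B(1) = 19 = T
  O(14) - O(14) = 0 = A
  D(3) - B(1) = 2 = C
  L(11) - B(1) = 10 = K
Plaintext: CIRCUITSTACK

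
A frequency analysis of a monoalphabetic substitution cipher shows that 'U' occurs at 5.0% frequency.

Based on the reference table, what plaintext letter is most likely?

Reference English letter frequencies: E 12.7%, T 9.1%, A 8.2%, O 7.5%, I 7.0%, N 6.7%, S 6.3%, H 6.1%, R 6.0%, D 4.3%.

Step 1: The observed frequency is 5.0%.
Step 2: Compare with English frequencies:
  E: 12.7% (difference: 7.7%)
  T: 9.1% (difference: 4.1%)
  A: 8.2% (difference: 3.2%)
  O: 7.5% (difference: 2.5%)
  I: 7.0% (difference: 2.0%)
  N: 6.7% (difference: 1.7%)
  S: 6.3% (difference: 1.3%)
  H: 6.1% (difference: 1.1%)
  R: 6.0% (difference: 1.0%)
  D: 4.3% (difference: 0.7%) <-- closest
Step 3: 'U' most likely represents 'D' (frequency 4.3%).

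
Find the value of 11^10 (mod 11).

Step 1: Compute 11^10 mod 11 step by step, reducing modulo 11 at each step.
  11^1 mod 11 = 0
  11^2 mod 11 = (0 * 11) mod 11 = 0
  11^3 mod 11 = (0 * 11) mod 11 = 0
  11^4 mod 11 = (0 * 11) mod 11 = 0
  11^5 mod 11 = (0 * 11) mod 11 = 0
  11^6 mod 11 = (0 * 11) mod 11 = 0
  11^7 mod 11 = (0 * 11) mod 11 = 0
  11^8 mod 11 = (0 * 11) mod 11 = 0
  11^9 mod 11 = (0 * 11) mod 11 = 0
  11^10 mod 11 = (0 * 11) mod 11 = 0
Step 2: Result = 0.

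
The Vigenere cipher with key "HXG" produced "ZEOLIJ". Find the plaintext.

Step 1: Extend key: HXGHXG
Step 2: Decrypt each letter (c - k) mod 26:
  Z(25) - H(7) = (25-7) mod 26 = 18 = S
  E(4) - X(23) = (4-23) mod 26 = 7 = H
  O(14) - G(6) = (14-6) mod 26 = 8 = I
  L(11) - H(7) = (11-7) mod 26 = 4 = E
  I(8) - X(23) = (8-23) mod 26 = 11 = L
  J(9) - G(6) = (9-6) mod 26 = 3 = D
Plaintext: SHIELD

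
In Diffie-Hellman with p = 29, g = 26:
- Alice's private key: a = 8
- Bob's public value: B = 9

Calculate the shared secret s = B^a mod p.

Step 1: s = B^a mod p = 9^8 mod 29.
  9^1 mod 29 = 9
  9^2 mod 29 = (9 * 9) mod 29 = 23
  9^3 mod 29 = (23 * 9) mod 29 = 4
  9^4 mod 29 = (4 * 9) mod 29 = 7
  9^5 mod 29 = (7 * 9) mod 29 = 5
  9^6 mod 29 = (5 * 9) mod 29 = 16
  9^7 mod 29 = (16 * 9) mod 29 = 28
  9^8 mod 29 = (28 * 9) mod 29 = 20
Result: shared secret = 20.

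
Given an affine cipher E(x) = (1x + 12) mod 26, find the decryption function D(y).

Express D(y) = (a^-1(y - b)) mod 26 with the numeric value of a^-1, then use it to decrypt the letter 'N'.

Step 1: Find a^-1, the modular inverse of 1 mod 26.
Step 2: We need 1 * a^-1 = 1 (mod 26).
Step 3: 1 * 1 = 1 = 0 * 26 + 1, so a^-1 = 1.
Step 4: D(y) = 1(y - 12) mod 26.
Step 5: Apply to 'N' (y = 13): D(13) = 1 * (13 - 12) mod 26 = 1 * 1 mod 26 = 1 -> 'B'.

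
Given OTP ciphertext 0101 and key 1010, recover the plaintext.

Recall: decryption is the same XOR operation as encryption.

Step 1: XOR ciphertext with key:
  Ciphertext: 0101
  Key:        1010
  XOR:        1111
Step 2: Plaintext = 1111 = 15 in decimal.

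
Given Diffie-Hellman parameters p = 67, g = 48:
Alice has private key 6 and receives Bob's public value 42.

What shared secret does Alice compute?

Step 1: s = B^a mod p = 42^6 mod 67.
  42^1 mod 67 = 42
  42^2 mod 67 = (42 * 42) mod 67 = 22
  42^3 mod 67 = (22 * 42) mod 67 = 53
  42^4 mod 67 = (53 * 42) mod 67 = 15
  42^5 mod 67 = (15 * 42) mod 67 = 27
  42^6 mod 67 = (27 * 42) mod 67 = 62
Result: shared secret = 62.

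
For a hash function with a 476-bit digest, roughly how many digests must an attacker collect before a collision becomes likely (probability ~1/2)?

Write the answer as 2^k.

Step 1: The birthday paradox gives collision probability ~50% after sqrt(2^n) = 2^(n/2) hashes.
Step 2: For 476-bit output: 2^(476/2) = 2^238.
Step 3: Approximately 2^238 hash computations needed.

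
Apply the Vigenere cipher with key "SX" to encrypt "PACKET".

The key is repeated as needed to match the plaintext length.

Step 1: Repeat key to match plaintext length:
  Plaintext: PACKET
  Key:       SXSXSX
Step 2: Encrypt each letter:
  P(15) + S(18) = (15+18) mod 26 = 7 = H
  A(0) + X(23) = (0+23) mod 26 = 23 = X
  C(2) + S(18) = (2+18) mod 26 = 20 = U
  K(10) + X(23) = (10+23) mod 26 = 7 = H
  E(4) + S(18) = (4+18) mod 26 = 22 = W
  T(19) + X(23) = (19+23) mod 26 = 16 = Q
Ciphertext: HXUHWQ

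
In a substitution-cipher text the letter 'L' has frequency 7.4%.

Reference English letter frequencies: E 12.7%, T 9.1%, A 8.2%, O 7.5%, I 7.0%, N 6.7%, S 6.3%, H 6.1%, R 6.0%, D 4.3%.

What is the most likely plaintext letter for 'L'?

Step 1: The observed frequency is 7.4%.
Step 2: Compare with English frequencies:
  E: 12.7% (difference: 5.3%)
  T: 9.1% (difference: 1.7%)
  A: 8.2% (difference: 0.8%)
  O: 7.5% (difference: 0.1%) <-- closest
  I: 7.0% (difference: 0.4%)
  N: 6.7% (difference: 0.7%)
  S: 6.3% (difference: 1.1%)
  H: 6.1% (difference: 1.3%)
  R: 6.0% (difference: 1.4%)
  D: 4.3% (difference: 3.1%)
Step 3: 'L' most likely represents 'O' (frequency 7.5%).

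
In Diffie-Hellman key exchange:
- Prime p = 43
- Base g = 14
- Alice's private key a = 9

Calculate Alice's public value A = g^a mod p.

Step 1: A = g^a mod p = 14^9 mod 43.
  14^1 mod 43 = 14
  14^2 mod 43 = (14 * 14) mod 43 = 24
  14^3 mod 43 = (24 * 14) mod 43 = 35
  14^4 mod 43 = (35 * 14) mod 43 = 17
  14^5 mod 43 = (17 * 14) mod 43 = 23
  14^6 mod 43 = (23 * 14) mod 43 = 21
  14^7 mod 43 = (21 * 14) mod 43 = 36
  14^8 mod 43 = (36 * 14) mod 43 = 31
  14^9 mod 43 = (31 * 14) mod 43 = 4
Result: A = 4.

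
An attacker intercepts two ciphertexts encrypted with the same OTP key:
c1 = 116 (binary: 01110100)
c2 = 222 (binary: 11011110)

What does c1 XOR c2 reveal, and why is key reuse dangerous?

Step 1: c1 XOR c2 = (m1 XOR k) XOR (m2 XOR k).
Step 2: By XOR associativity/commutativity: = m1 XOR m2 XOR k XOR k = m1 XOR m2.
Step 3: 01110100 XOR 11011110 = 10101010 = 170.
Step 4: The key cancels out! An attacker learns m1 XOR m2 = 170, revealing the relationship between plaintexts.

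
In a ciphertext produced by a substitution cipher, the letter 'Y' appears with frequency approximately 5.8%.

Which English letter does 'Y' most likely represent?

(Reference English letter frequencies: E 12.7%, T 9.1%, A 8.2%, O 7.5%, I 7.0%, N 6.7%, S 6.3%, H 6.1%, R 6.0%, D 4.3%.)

Step 1: The observed frequency is 5.8%.
Step 2: Compare with English frequencies:
  E: 12.7% (difference: 6.9%)
  T: 9.1% (difference: 3.3%)
  A: 8.2% (difference: 2.4%)
  O: 7.5% (difference: 1.7%)
  I: 7.0% (difference: 1.2%)
  N: 6.7% (difference: 0.9%)
  S: 6.3% (difference: 0.5%)
  H: 6.1% (difference: 0.3%)
  R: 6.0% (difference: 0.2%) <-- closest
  D: 4.3% (difference: 1.5%)
Step 3: 'Y' most likely represents 'R' (frequency 6.0%).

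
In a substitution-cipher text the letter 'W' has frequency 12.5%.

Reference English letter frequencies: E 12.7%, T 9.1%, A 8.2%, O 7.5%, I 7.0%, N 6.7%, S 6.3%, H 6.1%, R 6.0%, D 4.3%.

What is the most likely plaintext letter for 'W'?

Step 1: The observed frequency is 12.5%.
Step 2: Compare with English frequencies:
  E: 12.7% (difference: 0.2%) <-- closest
  T: 9.1% (difference: 3.4%)
  A: 8.2% (difference: 4.3%)
  O: 7.5% (difference: 5.0%)
  I: 7.0% (difference: 5.5%)
  N: 6.7% (difference: 5.8%)
  S: 6.3% (difference: 6.2%)
  H: 6.1% (difference: 6.4%)
  R: 6.0% (difference: 6.5%)
  D: 4.3% (difference: 8.2%)
Step 3: 'W' most likely represents 'E' (frequency 12.7%).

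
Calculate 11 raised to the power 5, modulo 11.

Step 1: Compute 11^5 mod 11 step by step, reducing modulo 11 at each step.
  11^1 mod 11 = 0
  11^2 mod 11 = (0 * 11) mod 11 = 0
  11^3 mod 11 = (0 * 11) mod 11 = 0
  11^4 mod 11 = (0 * 11) mod 11 = 0
  11^5 mod 11 = (0 * 11) mod 11 = 0
Step 2: Result = 0.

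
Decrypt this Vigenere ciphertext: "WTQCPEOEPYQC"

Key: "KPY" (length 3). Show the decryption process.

Step 1: Key 'KPY' has length 3. Extended key: KPYKPYKPYKPY
Step 2: Decrypt each position:
  W(22) - K(10) = 12 = M
  T(19) - P(15) = 4 = E
  Q(16) - Y(24) = 18 = S
  C(2) - K(10) = 18 = S
  P(15) - P(15) = 0 = A
  E(4) - Y(24) = 6 = G
  O(14) - K(10) = 4 = E
  E(4) - P(15) = 15 = P
  P(15) - Y(24) = 17 = R
  Y(24) - K(10) = 14 = O
  Q(16) - P(15) = 1 = B
  C(2) - Y(24) = 4 = E
Plaintext: MESSAGEPROBE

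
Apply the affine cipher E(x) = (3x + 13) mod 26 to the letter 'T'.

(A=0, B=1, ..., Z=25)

Step 1: Convert 'T' to number: x = 19.
Step 2: E(19) = (3 * 19 + 13) mod 26 = 70 mod 26 = 18.
Step 3: Convert 18 back to letter: S.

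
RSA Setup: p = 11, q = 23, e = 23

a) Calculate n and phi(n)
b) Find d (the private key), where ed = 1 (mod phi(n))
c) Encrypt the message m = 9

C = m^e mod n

Step 1: n = 11 * 23 = 253.
Step 2: phi(n) = (11-1)(23-1) = 10 * 22 = 220.
Step 3: Find d = 23^(-1) mod 220 = 67.
  Verify: 23 * 67 = 1541 = 1 (mod 220).
Step 4: C = 9^23 mod 253 = 124.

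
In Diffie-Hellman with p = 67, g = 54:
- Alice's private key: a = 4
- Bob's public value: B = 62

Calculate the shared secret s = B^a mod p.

Step 1: s = B^a mod p = 62^4 mod 67.
  62^1 mod 67 = 62
  62^2 mod 67 = (62 * 62) mod 67 = 25
  62^3 mod 67 = (25 * 62) mod 67 = 9
  62^4 mod 67 = (9 * 62) mod 67 = 22
Result: shared secret = 22.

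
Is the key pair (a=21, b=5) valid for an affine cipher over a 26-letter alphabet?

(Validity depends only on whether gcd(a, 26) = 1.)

Step 1: Compute gcd(21, 26).
Step 2: gcd(21, 26) = 1.
Since gcd = 1, 21 is coprime with 26, so it is a valid key.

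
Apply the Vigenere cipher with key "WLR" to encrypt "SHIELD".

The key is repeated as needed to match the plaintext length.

Step 1: Repeat key to match plaintext length:
  Plaintext: SHIELD
  Key:       WLRWLR
Step 2: Encrypt each letter:
  S(18) + W(22) = (18+22) mod 26 = 14 = O
  H(7) + L(11) = (7+11) mod 26 = 18 = S
  I(8) + R(17) = (8+17) mod 26 = 25 = Z
  E(4) + W(22) = (4+22) mod 26 = 0 = A
  L(11) + L(11) = (11+11) mod 26 = 22 = W
  D(3) + R(17) = (3+17) mod 26 = 20 = U
Ciphertext: OSZAWU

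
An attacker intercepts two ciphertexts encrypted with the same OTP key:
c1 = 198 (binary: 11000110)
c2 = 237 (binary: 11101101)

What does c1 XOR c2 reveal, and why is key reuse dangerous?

Step 1: c1 XOR c2 = (m1 XOR k) XOR (m2 XOR k).
Step 2: By XOR associativity/commutativity: = m1 XOR m2 XOR k XOR k = m1 XOR m2.
Step 3: 11000110 XOR 11101101 = 00101011 = 43.
Step 4: The key cancels out! An attacker learns m1 XOR m2 = 43, revealing the relationship between plaintexts.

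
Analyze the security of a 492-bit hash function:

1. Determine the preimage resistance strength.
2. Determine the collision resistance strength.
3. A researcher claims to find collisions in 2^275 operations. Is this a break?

Step 1: Preimage resistance requires brute-force of 2^492 operations.
Step 2: Collision resistance (birthday bound) = 2^(492/2) = 2^246.
Step 3: The claimed attack costs 2^275 operations.
Step 4: Since 2^275 >= 2^246, the claimed attack is no faster than the generic birthday attack, so this does not break collision resistance.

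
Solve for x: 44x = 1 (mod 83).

Step 1: We need x such that 44 * x = 1 (mod 83).
Step 2: Using the extended Euclidean algorithm or trial:
  44 * 17 = 748 = 9 * 83 + 1.
Step 3: Since 748 mod 83 = 1, the inverse is x = 17.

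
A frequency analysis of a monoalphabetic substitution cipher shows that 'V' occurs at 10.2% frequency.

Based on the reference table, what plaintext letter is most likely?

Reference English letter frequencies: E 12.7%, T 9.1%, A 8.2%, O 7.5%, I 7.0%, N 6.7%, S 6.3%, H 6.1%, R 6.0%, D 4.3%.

Step 1: The observed frequency is 10.2%.
Step 2: Compare with English frequencies:
  E: 12.7% (difference: 2.5%)
  T: 9.1% (difference: 1.1%) <-- closest
  A: 8.2% (difference: 2.0%)
  O: 7.5% (difference: 2.7%)
  I: 7.0% (difference: 3.2%)
  N: 6.7% (difference: 3.5%)
  S: 6.3% (difference: 3.9%)
  H: 6.1% (difference: 4.1%)
  R: 6.0% (difference: 4.2%)
  D: 4.3% (difference: 5.9%)
Step 3: 'V' most likely represents 'T' (frequency 9.1%).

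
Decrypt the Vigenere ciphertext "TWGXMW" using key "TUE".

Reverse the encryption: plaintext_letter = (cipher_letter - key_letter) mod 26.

Step 1: Extend key: TUETUE
Step 2: Decrypt each letter (c - k) mod 26:
  T(19) - T(19) = (19-19) mod 26 = 0 = A
  W(22) - U(20) = (22-20) mod 26 = 2 = C
  G(6) - E(4) = (6-4) mod 26 = 2 = C
  X(23) - T(19) = (23-19) mod 26 = 4 = E
  M(12) - U(20) = (12-20) mod 26 = 18 = S
  W(22) - E(4) = (22-4) mod 26 = 18 = S
Plaintext: ACCESS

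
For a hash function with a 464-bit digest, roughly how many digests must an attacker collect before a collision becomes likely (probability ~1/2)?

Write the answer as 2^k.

Step 1: The birthday paradox gives collision probability ~50% after sqrt(2^n) = 2^(n/2) hashes.
Step 2: For 464-bit output: 2^(464/2) = 2^232.
Step 3: Approximately 2^232 hash computations needed.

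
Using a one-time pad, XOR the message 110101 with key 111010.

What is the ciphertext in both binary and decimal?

Step 1: Write out the XOR operation bit by bit:
  Message: 110101
  Key:     111010
  XOR:     001111
Step 2: Convert to decimal: 001111 = 15.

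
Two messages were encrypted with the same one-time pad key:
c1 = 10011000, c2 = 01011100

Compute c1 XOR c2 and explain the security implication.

Step 1: c1 XOR c2 = (m1 XOR k) XOR (m2 XOR k).
Step 2: By XOR associativity/commutativity: = m1 XOR m2 XOR k XOR k = m1 XOR m2.
Step 3: 10011000 XOR 01011100 = 11000100 = 196.
Step 4: The key cancels out! An attacker learns m1 XOR m2 = 196, revealing the relationship between plaintexts.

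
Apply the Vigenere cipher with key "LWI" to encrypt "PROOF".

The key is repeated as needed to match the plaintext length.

Step 1: Repeat key to match plaintext length:
  Plaintext: PROOF
  Key:       LWILW
Step 2: Encrypt each letter:
  P(15) + L(11) = (15+11) mod 26 = 0 = A
  R(17) + W(22) = (17+22) mod 26 = 13 = N
  O(14) + I(8) = (14+8) mod 26 = 22 = W
  O(14) + L(11) = (14+11) mod 26 = 25 = Z
  F(5) + W(22) = (5+22) mod 26 = 1 = B
Ciphertext: ANWZB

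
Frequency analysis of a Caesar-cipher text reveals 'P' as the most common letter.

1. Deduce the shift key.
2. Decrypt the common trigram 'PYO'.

Step 1: In English, 'E' is the most frequent letter (12.7%).
Step 2: The most frequent ciphertext letter is 'P' (position 15).
Step 3: Shift = (15 - 4) mod 26 = 11.
Step 4: Decrypt 'PYO' by shifting back 11:
  P -> E
  Y -> N
  O -> D
Step 5: 'PYO' decrypts to 'END'.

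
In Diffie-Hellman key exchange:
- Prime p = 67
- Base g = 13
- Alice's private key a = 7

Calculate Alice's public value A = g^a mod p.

Step 1: A = g^a mod p = 13^7 mod 67.
  13^1 mod 67 = 13
  13^2 mod 67 = (13 * 13) mod 67 = 35
  13^3 mod 67 = (35 * 13) mod 67 = 53
  13^4 mod 67 = (53 * 13) mod 67 = 19
  13^5 mod 67 = (19 * 13) mod 67 = 46
  13^6 mod 67 = (46 * 13) mod 67 = 62
  13^7 mod 67 = (62 * 13) mod 67 = 2
Result: A = 2.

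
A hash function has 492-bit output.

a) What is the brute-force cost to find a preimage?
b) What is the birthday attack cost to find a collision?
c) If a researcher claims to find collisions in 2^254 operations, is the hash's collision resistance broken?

Step 1: Preimage resistance requires brute-force of 2^492 operations.
Step 2: Collision resistance (birthday bound) = 2^(492/2) = 2^246.
Step 3: The claimed attack costs 2^254 operations.
Step 4: Since 2^254 >= 2^246, the claimed attack is no faster than the generic birthday attack, so this does not break collision resistance.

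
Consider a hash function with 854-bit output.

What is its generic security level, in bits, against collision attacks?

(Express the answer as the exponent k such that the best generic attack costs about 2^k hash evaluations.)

Step 1: The hash has a 854-bit output.
Step 2: Collision resistance means it should be infeasible to find any x != y with h(x) = h(y).
By the birthday bound, a generic collision search succeeds after about sqrt(2^854) = 2^(854/2) = 2^427 evaluations.
Step 3: Security level = 427 bits.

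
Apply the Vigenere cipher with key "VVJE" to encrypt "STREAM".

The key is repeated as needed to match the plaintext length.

Step 1: Repeat key to match plaintext length:
  Plaintext: STREAM
  Key:       VVJEVV
Step 2: Encrypt each letter:
  S(18) + V(21) = (18+21) mod 26 = 13 = N
  T(19) + V(21) = (19+21) mod 26 = 14 = O
  R(17) + J(9) = (17+9) mod 26 = 0 = A
  E(4) + E(4) = (4+4) mod 26 = 8 = I
  A(0) + V(21) = (0+21) mod 26 = 21 = V
  M(12) + V(21) = (12+21) mod 26 = 7 = H
Ciphertext: NOAIVH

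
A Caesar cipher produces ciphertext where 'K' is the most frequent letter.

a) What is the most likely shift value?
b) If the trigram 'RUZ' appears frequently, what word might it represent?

Step 1: In English, 'E' is the most frequent letter (12.7%).
Step 2: The most frequent ciphertext letter is 'K' (position 10).
Step 3: Shift = (10 - 4) mod 26 = 6.
Step 4: Decrypt 'RUZ' by shifting back 6:
  R -> L
  U -> O
  Z -> T
Step 5: 'RUZ' decrypts to 'LOT'.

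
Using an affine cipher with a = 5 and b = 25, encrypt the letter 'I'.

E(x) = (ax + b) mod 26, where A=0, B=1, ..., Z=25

Step 1: Convert 'I' to number: x = 8.
Step 2: E(8) = (5 * 8 + 25) mod 26 = 65 mod 26 = 13.
Step 3: Convert 13 back to letter: N.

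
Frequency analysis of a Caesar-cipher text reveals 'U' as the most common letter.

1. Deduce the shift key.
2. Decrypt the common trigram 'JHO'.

Step 1: In English, 'E' is the most frequent letter (12.7%).
Step 2: The most frequent ciphertext letter is 'U' (position 20).
Step 3: Shift = (20 - 4) mod 26 = 16.
Step 4: Decrypt 'JHO' by shifting back 16:
  J -> T
  H -> R
  O -> Y
Step 5: 'JHO' decrypts to 'TRY'.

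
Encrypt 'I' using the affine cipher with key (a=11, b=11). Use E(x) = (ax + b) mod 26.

Step 1: Convert 'I' to number: x = 8.
Step 2: E(8) = (11 * 8 + 11) mod 26 = 99 mod 26 = 21.
Step 3: Convert 21 back to letter: V.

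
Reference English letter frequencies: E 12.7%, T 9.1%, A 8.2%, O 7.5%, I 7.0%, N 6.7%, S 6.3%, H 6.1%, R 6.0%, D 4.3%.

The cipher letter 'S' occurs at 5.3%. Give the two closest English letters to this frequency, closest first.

Step 1: Observed frequency of 'S' is 5.3%.
Step 2: Compute distances to each reference frequency and sort:
  R (6.0%): difference = 0.7% <-- BEST
  H (6.1%): difference = 0.8% <-- RUNNER-UP
  S (6.3%): difference = 1.0%
  D (4.3%): difference = 1.0%
  N (6.7%): difference = 1.4%
Step 3: Most likely is 'R' (6.0%, diff 0.7%); second most likely is 'H' (6.1%, diff 0.8%).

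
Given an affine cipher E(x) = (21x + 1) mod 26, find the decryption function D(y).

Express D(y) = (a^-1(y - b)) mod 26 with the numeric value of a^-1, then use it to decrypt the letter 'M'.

Step 1: Find a^-1, the modular inverse of 21 mod 26.
Step 2: We need 21 * a^-1 = 1 (mod 26).
Step 3: 21 * 5 = 105 = 4 * 26 + 1, so a^-1 = 5.
Step 4: D(y) = 5(y - 1) mod 26.
Step 5: Apply to 'M' (y = 12): D(12) = 5 * (12 - 1) mod 26 = 5 * 11 mod 26 = 3 -> 'D'.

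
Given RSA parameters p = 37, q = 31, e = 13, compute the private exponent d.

Step 1: n = 37 * 31 = 1147.
Step 2: phi(n) = 36 * 30 = 1080.
Step 3: Find d such that 13 * d = 1 (mod 1080).
Step 4: d = 13^(-1) mod 1080 = 997.
Verification: 13 * 997 = 12961 = 12 * 1080 + 1.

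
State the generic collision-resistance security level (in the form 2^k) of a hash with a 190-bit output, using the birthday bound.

Step 1: The birthday paradox gives collision probability ~50% after sqrt(2^n) = 2^(n/2) hashes.
Step 2: For 190-bit output: 2^(190/2) = 2^95.
Step 3: Approximately 2^95 hash computations needed.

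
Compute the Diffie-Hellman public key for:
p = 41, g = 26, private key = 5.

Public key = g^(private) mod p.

Step 1: A = g^a mod p = 26^5 mod 41.
  26^1 mod 41 = 26
  26^2 mod 41 = (26 * 26) mod 41 = 20
  26^3 mod 41 = (20 * 26) mod 41 = 28
  26^4 mod 41 = (28 * 26) mod 41 = 31
  26^5 mod 41 = (31 * 26) mod 41 = 27
Result: A = 27.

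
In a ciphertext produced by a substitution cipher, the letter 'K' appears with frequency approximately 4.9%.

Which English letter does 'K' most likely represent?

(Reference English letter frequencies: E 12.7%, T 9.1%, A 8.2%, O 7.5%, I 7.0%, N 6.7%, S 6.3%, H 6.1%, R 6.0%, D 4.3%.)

Step 1: The observed frequency is 4.9%.
Step 2: Compare with English frequencies:
  E: 12.7% (difference: 7.8%)
  T: 9.1% (difference: 4.2%)
  A: 8.2% (difference: 3.3%)
  O: 7.5% (difference: 2.6%)
  I: 7.0% (difference: 2.1%)
  N: 6.7% (difference: 1.8%)
  S: 6.3% (difference: 1.4%)
  H: 6.1% (difference: 1.2%)
  R: 6.0% (difference: 1.1%)
  D: 4.3% (difference: 0.6%) <-- closest
Step 3: 'K' most likely represents 'D' (frequency 4.3%).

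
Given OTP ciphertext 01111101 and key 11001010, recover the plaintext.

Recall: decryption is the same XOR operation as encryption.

Step 1: XOR ciphertext with key:
  Ciphertext: 01111101
  Key:        11001010
  XOR:        10110111
Step 2: Plaintext = 10110111 = 183 in decimal.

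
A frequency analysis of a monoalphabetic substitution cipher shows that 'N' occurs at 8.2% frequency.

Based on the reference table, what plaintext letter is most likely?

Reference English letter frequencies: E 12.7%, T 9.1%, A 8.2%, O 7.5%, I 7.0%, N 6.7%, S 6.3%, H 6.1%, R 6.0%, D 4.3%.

Step 1: The observed frequency is 8.2%.
Step 2: Compare with English frequencies:
  E: 12.7% (difference: 4.5%)
  T: 9.1% (difference: 0.9%)
  A: 8.2% (difference: 0.0%) <-- closest
  O: 7.5% (difference: 0.7%)
  I: 7.0% (difference: 1.2%)
  N: 6.7% (difference: 1.5%)
  S: 6.3% (difference: 1.9%)
  H: 6.1% (difference: 2.1%)
  R: 6.0% (difference: 2.2%)
  D: 4.3% (difference: 3.9%)
Step 3: 'N' most likely represents 'A' (frequency 8.2%).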